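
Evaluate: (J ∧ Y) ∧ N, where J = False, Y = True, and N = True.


J = False, Y = True, N = True
Step 1: J ∧ Y = False AND True = False
Step 2: False ∧ N = False AND True = False
AND is true only when ALL operands are true.

False


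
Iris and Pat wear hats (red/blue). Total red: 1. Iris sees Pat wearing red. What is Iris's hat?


Total red = 1, Pat = red
Red accounted for: 1
Remaining for Iris: 0
Iris's hat is blue.

blue


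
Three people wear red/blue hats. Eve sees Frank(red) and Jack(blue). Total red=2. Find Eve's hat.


Total red = 2, seen red = 1
Own red = 2 - 1 = 1
Eve's hat is red.

red


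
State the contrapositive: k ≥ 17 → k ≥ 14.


Original: If k ≥ 17, then k ≥ 14
Contrapositive: If ¬Q, then ¬P
Negate Q: not (k ≥ 14)
Negate P: not (k ≥ 17)

If not (k ≥ 14), then not (k ≥ 17).


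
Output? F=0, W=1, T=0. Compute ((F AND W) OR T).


F AND W = 0&1 = 0
0 OR 0 = 0

0


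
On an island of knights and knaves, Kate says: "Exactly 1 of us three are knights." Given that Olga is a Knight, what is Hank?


Kate claims exactly 1 knights among Kate, Olga, Hank.
Given: Olga is a Knight.

Case 1: Kate is a Knight (tells truth)
  Then exactly 1 of the three are knights.
  Counting Kate, Olga: 2 knight(s) so far. Need -1 more → impossible.
Case 2: Kate is a Knave (lies)
  Then the count is NOT 1.
  If Hank = Knave, count = 1 = 1 → claim would be true, contradicts lie.
  If Hank = Knight, count = 2 ≠ 1 → lie confirmed ✓

Hank is a Knight.

Knight


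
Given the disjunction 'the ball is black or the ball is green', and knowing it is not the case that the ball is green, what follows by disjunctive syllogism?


Disjunctive syllogism: P ∨ Q, ¬P ⊢ Q
Disjunction: the ball is black ∨ the ball is green
We know it is not the case that the ball is green.
By disjunctive syllogism, the other disjunct must be true.

The ball is black


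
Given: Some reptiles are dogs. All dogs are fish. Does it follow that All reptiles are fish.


Premise 1: Some reptiles are dogs.
Premise 2: All dogs are fish.
Conclusion: All reptiles are fish.
Fallacy: illicit minor. The minor term (reptiles) is distributed in the conclusion ('All reptiles ...') but undistributed in its premise ('Some reptiles are dogs' doesn't cover all reptiles).
Only 'Some reptiles are fish' follows, not 'All'.

Invalid


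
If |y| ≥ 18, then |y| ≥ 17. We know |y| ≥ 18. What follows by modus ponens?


Modus ponens: P → Q, P ⊢ Q
P: |y| ≥ 18
Q: |y| ≥ 17
We have P → Q and P is true.
By modus ponens, Q must be true.

|y| ≥ 17


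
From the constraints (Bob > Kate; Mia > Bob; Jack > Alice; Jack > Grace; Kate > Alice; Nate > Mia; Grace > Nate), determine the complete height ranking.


Constraints: Bob > Kate; Mia > Bob; Jack > Alice; Jack > Grace; Kate > Alice; Nate > Mia; Grace > Nate
Method: at each step, the next-highest is the one remaining person who never appears on the smaller side of a constraint between remaining people.
  Step 1: remaining {Kate, Bob, Alice, Nate, Mia, Grace, Jack}; on the smaller side: {Kate, Bob, Alice, Nate, Mia, Grace} → Jack is next (Jack > Alice; Jack > Grace).
  Step 2: remaining {Kate, Bob, Alice, Nate, Mia, Grace}; on the smaller side: {Kate, Bob, Alice, Nate, Mia} → Grace is next (Grace > Nate).
  Step 3: remaining {Kate, Bob, Alice, Nate, Mia}; on the smaller side: {Kate, Bob, Alice, Mia} → Nate is next (Nate > Mia).
  Step 4: remaining {Kate, Bob, Alice, Mia}; on the smaller side: {Kate, Bob, Alice} → Mia is next (Mia > Bob).
  Step 5: remaining {Kate, Bob, Alice}; on the smaller side: {Kate, Alice} → Bob is next (Bob > Kate).
  Step 6: remaining {Kate, Alice}; on the smaller side: {Alice} → Kate is next (Kate > Alice).
  Step 7: only Alice remains → lowest.
Final ranking (highest to lowest):

Jack > Grace > Nate > Mia > Bob > Kate > Alice


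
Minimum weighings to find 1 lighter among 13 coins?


Each weighing has 3 outcomes (left heavy / balance / right heavy), so k weighings distinguish at most 3^k cases; splitting into three near-equal groups achieves this.
Need 3^k ≥ 13: 3^2 = 9 < 13 ≤ 3^3 = 27
k = ⌈log₃(13)⌉ = 3

3


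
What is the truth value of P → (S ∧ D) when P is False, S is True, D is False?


P = False, S = True, D = False
Step 1: S ∧ D = True AND False = False
Step 2: P → (False): false only when P=True and consequent=False.
Result: True

True


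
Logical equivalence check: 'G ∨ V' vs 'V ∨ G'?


Expression 1: G ∨ V
Expression 2: V ∨ G
Truth table (G V | Expr1 Expr2):
  T T |   T     T
  T F |   T     T
  F T |   T     T
  F F |   F     F
All 4 rows agree, so the expressions are logically equivalent.

Yes


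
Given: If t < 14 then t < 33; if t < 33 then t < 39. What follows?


Hypothetical syllogism: P → Q, Q → R ⊢ P → R
Premise 1: t < 14 → t < 33
Premise 2: t < 33 → t < 39
Chain the implications: the middle term (t < 33) links the two.
Conclusion: If t < 14, then t < 39.

If t < 14, then t < 39.


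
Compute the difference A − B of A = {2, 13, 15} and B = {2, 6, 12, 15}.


A = {2, 13, 15}
B = {2, 6, 12, 15}
Operation: difference A − B
In A but not B: 13

{13}


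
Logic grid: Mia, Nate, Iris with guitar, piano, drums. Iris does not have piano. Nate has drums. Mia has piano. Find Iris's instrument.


From clues:
  Nate → drums
  Mia → piano
By elimination, Iris gets the remaining.

guitar


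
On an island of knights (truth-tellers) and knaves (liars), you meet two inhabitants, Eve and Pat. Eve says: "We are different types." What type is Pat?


Eve says: "We are different types."
Case 1: Eve is a Knight (truth-teller)
  Statement is true → they ARE different → Pat is a Knave
Case 2: Eve is a Knave (liar)
  Statement is false → they are NOT different → Pat is a Knave
In both cases, Pat is a Knave.

Knave


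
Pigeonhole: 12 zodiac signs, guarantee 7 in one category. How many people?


Pigeonhole: to guarantee k in one of n categories, need (k-1)×n + 1.
k = 7, n = 12
Minimum = (7-1) × 12 + 1 = 6 × 12 + 1

73


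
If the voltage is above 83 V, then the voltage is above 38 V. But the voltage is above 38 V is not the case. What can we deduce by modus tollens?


Modus tollens: P → Q, ¬Q ⊢ ¬P
P: the voltage is above 83 V
Q: the voltage is above 38 V
We have P → Q and Q is false.
By modus tollens, P must be false.

It is not the case that the voltage is above 83 V


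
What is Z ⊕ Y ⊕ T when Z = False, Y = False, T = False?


Z = False, Y = False, T = False
Step 1: Z ⊕ Y = False XOR False = False
Step 2: False ⊕ T = False XOR False = False
XOR is true when an odd number of operands are true.

False


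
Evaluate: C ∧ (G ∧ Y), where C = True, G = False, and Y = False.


C = True, G = False, Y = False
Step 1: G ∧ Y = False AND False = False
Step 2: C ∧ False = True AND False = False
AND is true only when ALL operands are true.

False


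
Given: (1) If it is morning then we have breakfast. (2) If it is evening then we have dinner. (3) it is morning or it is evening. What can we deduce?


Constructive dilemma: (P → Q) ∧ (R → S), P ∨ R ⊢ Q ∨ S
Premise 1: it is morning → we have breakfast
Premise 2: it is evening → we have dinner
Premise 3: it is morning ∨ it is evening
Case 1: Assuming it is morning, then by Premise 1, we have breakfast.
Case 2: Assuming it is evening, then by Premise 2, we have dinner.
Since one of it is morning or it is evening must hold, we get we have breakfast or we have dinner.

We have breakfast or we have dinner.


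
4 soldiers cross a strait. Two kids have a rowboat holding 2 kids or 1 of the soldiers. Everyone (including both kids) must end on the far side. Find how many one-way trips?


Per crossing of one of the soldiers: kids→, one←, one of the soldiers→, one← = 4 trips
4 × 4 = 16, + 1 final kids→ = 17
Minimum trips = 17

17


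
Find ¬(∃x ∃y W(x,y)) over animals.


Original: ∃x ∃y W(x,y)
Rule: ¬∀→∃, ¬∃→∀, negate predicate.
Negation: ∀x ∀y ¬W(x,y)

∀x ∀y ¬W(x,y)


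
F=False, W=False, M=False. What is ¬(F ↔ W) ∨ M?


F = False, W = False, M = False
Expression: ¬(F ↔ W) ∨ M
Step 1: F ↔ W = (False iff False) = True
Step 2: ¬(F ↔ W) = NOT True = False
Step 3: (False) ∨ M = False OR False = False

False


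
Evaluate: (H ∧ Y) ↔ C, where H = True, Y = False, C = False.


H = True, Y = False, C = False
Step 1: H ∧ Y = True AND False = False
Step 2: (False) ↔ C: true when both sides have same truth value.
Result: False ↔ False = True

True


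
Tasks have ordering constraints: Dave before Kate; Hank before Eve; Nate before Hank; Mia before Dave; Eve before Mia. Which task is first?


Constraints: Dave before Kate; Hank before Eve; Nate before Hank; Mia before Dave; Eve before Mia
The first task can have nothing scheduled before it, so it must never appear on the right of a 'before'.
Tasks appearing after some 'before': Kate, Eve, Hank, Dave, Mia.
The only task not in that list is Nate → it is first.

Nate


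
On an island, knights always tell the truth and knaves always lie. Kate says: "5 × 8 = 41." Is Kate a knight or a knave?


Statement: "5 × 8 = 41."
Actual: 5 × 8 = 40
Claimed: 41
Statement is FALSE → Kate lies → Knave

Knave


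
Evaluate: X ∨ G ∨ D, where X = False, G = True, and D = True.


X = False, G = True, D = True
Step 1: X ∨ G = False OR True = True
Step 2: True ∨ D = True OR True = True
OR is true when at least one operand is true.

True


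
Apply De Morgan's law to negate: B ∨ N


De Morgan's law: ¬(P ∨ Q) ≡ ¬P ∧ ¬Q
¬(B ∨ N) = ¬B ∧ ¬N

¬B ∧ ¬N


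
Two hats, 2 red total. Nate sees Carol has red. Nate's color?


Total red = 2, Carol = red
Red accounted for: 1
Remaining for Nate: 1
Nate's hat is red.

red


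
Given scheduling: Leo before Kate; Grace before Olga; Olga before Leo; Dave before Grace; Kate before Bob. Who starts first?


Constraints: Leo before Kate; Grace before Olga; Olga before Leo; Dave before Grace; Kate before Bob
The first task can have nothing scheduled before it, so it must never appear on the right of a 'before'.
Tasks appearing after some 'before': Kate, Olga, Leo, Grace, Bob.
The only task not in that list is Dave → it is first.

Dave


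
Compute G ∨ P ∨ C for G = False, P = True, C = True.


G = False, P = True, C = True
Step 1: G ∨ P = False OR True = True
Step 2: True ∨ C = True OR True = True
OR is true when at least one operand is true.

True


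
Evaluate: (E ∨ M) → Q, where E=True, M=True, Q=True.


E = True, M = True, Q = True
Expression: (E ∨ M) → Q
Step 1: E ∨ M = True OR True = True
Step 2: (True) → Q = True → True (false only if antecedent True and consequent False) = True

True


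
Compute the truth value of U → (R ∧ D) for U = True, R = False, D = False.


U = True, R = False, D = False
Step 1: R ∧ D = False AND False = False
Step 2: U → (False): false only when U=True and consequent=False.
Result: False

False


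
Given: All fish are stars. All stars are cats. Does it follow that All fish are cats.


Premise 1: All fish are stars.
Premise 2: All stars are cats.
Conclusion: All fish are cats.
Barbara syllogism (AAA-1): All A are B, All B are C → All A are C.
Middle term (stars) distributed in premise 2.

Valid


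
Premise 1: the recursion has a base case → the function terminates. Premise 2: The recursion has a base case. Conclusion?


Modus ponens: P → Q, P ⊢ Q
P: the recursion has a base case
Q: the function terminates
We have P → Q and P is true.
By modus ponens, Q must be true.

The function terminates


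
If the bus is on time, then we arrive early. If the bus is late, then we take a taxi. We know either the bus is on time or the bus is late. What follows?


Constructive dilemma: (P → Q) ∧ (R → S), P ∨ R ⊢ Q ∨ S
Premise 1: the bus is on time → we arrive early
Premise 2: the bus is late → we take a taxi
Premise 3: the bus is on time ∨ the bus is late
Case 1: Assuming the bus is on time, then by Premise 1, we arrive early.
Case 2: Assuming the bus is late, then by Premise 2, we take a taxi.
Since one of the bus is on time or the bus is late must hold, we get we arrive early or we take a taxi.

We arrive early or we take a taxi.


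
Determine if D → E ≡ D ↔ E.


Expression 1: D → E
Expression 2: D ↔ E
Truth table (D E | Expr1 Expr2):
  T T |   T     T
  T F |   F     F
  F T |   T     F   ← differ
  F F |   T     T
Counterexample: D=F, E=T gives Expr1 = T but Expr2 = F, so the expressions are NOT logically equivalent.

No


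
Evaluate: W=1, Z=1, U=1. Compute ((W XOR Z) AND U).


W XOR Z = 1^1 = 0
0 AND 1 = 0

0


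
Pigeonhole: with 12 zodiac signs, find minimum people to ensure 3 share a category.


Pigeonhole: to guarantee k in one of n categories, need (k-1)×n + 1.
k = 3, n = 12
Minimum = (3-1) × 12 + 1 = 2 × 12 + 1

25


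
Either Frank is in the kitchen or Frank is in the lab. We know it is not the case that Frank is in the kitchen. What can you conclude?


Disjunctive syllogism: P ∨ Q, ¬P ⊢ Q
Disjunction: Frank is in the kitchen ∨ Frank is in the lab
We know it is not the case that Frank is in the kitchen.
By disjunctive syllogism, the other disjunct must be true.

Frank is in the lab


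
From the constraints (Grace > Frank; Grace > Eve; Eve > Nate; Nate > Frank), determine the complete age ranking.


Constraints: Grace > Frank; Grace > Eve; Eve > Nate; Nate > Frank
Method: at each step, the next-highest is the one remaining person who never appears on the smaller side of a constraint between remaining people.
  Step 1: remaining {Eve, Nate, Frank, Grace}; on the smaller side: {Eve, Nate, Frank} → Grace is next (Grace > Frank; Grace > Eve).
  Step 2: remaining {Eve, Nate, Frank}; on the smaller side: {Nate, Frank} → Eve is next (Eve > Nate).
  Step 3: remaining {Nate, Frank}; on the smaller side: {Frank} → Nate is next (Nate > Frank).
  Step 4: only Frank remains → lowest.
Final ranking (highest to lowest):

Grace > Eve > Nate > Frank


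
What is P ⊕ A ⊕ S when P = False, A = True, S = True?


P = False, A = True, S = True
Step 1: P ⊕ A = False XOR True = True
Step 2: True ⊕ S = True XOR True = False
XOR is true when an odd number of operands are true.

False


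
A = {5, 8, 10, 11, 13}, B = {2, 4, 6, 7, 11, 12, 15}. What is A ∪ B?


A = {5, 8, 10, 11, 13}
B = {2, 4, 6, 7, 11, 12, 15}
Operation: union
All elements combined: 2, 4, 5, 6, 7, 8, 10, 11, 12, 13, 15

{2, 4, 5, 6, 7, 8, 10, 11, 12, 13, 15}


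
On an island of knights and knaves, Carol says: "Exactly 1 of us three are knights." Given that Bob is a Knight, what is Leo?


Carol claims exactly 1 knights among Carol, Bob, Leo.
Given: Bob is a Knight.

Case 1: Carol is a Knight (tells truth)
  Then exactly 1 of the three are knights.
  Counting Carol, Bob: 2 knight(s) so far. Need -1 more → impossible.
Case 2: Carol is a Knave (lies)
  Then the count is NOT 1.
  If Leo = Knave, count = 1 = 1 → claim would be true, contradicts lie.
  If Leo = Knight, count = 2 ≠ 1 → lie confirmed ✓

Leo is a Knight.

Knight


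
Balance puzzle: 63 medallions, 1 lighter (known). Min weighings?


Each weighing has 3 outcomes (left heavy / balance / right heavy), so k weighings distinguish at most 3^k cases; splitting into three near-equal groups achieves this.
Need 3^k ≥ 63: 3^3 = 27 < 63 ≤ 3^4 = 81
k = ⌈log₃(63)⌉ = 4

4


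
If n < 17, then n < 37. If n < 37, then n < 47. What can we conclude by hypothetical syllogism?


Hypothetical syllogism: P → Q, Q → R ⊢ P → R
Premise 1: n < 17 → n < 37
Premise 2: n < 37 → n < 47
Chain the implications: the middle term (n < 37) links the two.
Conclusion: If n < 17, then n < 47.

If n < 17, then n < 47.


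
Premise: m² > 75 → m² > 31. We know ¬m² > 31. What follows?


Modus tollens: P → Q, ¬Q ⊢ ¬P
P: m² > 75
Q: m² > 31
We have P → Q and Q is false.
By modus tollens, P must be false.

It is not the case that m² > 75


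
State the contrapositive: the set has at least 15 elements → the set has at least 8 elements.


Original: If the set has at least 15 elements, then the set has at least 8 elements
Contrapositive: If ¬Q, then ¬P
Negate Q: not (the set has at least 8 elements)
Negate P: not (the set has at least 15 elements)

If not (the set has at least 8 elements), then not (the set has at least 15 elements).


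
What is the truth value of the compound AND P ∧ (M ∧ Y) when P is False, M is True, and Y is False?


P = False, M = True, Y = False
Step 1: M ∧ Y = True AND False = False
Step 2: P ∧ False = False AND False = False
AND is true only when ALL operands are true.

False


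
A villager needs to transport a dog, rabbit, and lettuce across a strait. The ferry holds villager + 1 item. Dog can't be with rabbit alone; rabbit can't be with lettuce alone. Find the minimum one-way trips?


1. villager+rabbit → 2. villager ← 3. villager+dog → 4. villager+rabbit ← 5. villager+lettuce → 6. villager ← 7. villager+rabbit →
Minimum trips = 7

7


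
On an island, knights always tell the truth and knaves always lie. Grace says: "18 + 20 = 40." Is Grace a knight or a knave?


Statement: "18 + 20 = 40."
Actual: 18 + 20 = 38
Claimed: 40
Statement is FALSE → Grace lies → Knave

Knave


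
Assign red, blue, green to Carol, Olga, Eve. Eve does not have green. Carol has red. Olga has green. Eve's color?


From clues:
  Carol → red
  Olga → green
By elimination, Eve gets the remaining.

blue


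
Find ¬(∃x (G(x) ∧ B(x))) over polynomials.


Original: ∃x (G(x) ∧ B(x))
Rule: ¬∀→∃, ¬∃→∀, negate predicate.
Negation: ∀x (¬G(x) ∨ ¬B(x))

∀x (¬G(x) ∨ ¬B(x))


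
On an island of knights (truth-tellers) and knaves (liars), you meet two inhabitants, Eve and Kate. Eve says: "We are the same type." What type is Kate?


Eve says: "We are the same type."
Case 1: Eve is a Knight (truth-teller)
  Statement is true → they ARE the same → Kate is also a Knight
Case 2: Eve is a Knave (liar)
  Statement is false → they are NOT the same → Kate is a Knight
In both cases, Kate is a Knight.

Knight


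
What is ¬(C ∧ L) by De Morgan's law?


De Morgan's law: ¬(P ∧ Q) ≡ ¬P ∨ ¬Q
¬(C ∧ L) = ¬C ∨ ¬L

¬C ∨ ¬L


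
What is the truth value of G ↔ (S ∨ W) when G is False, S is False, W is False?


G = False, S = False, W = False
Step 1: S ∨ W = False OR False = False
Step 2: G ↔ (False): true when both sides have same truth value.
Result: False ↔ False = True

True


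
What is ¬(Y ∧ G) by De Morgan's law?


De Morgan's law: ¬(P ∧ Q) ≡ ¬P ∨ ¬Q
¬(Y ∧ G) = ¬Y ∨ ¬G

¬Y ∨ ¬G


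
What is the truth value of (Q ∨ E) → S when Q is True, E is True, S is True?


Q = True, E = True, S = True
Step 1: Q ∨ E = True OR True = True
Step 2: (True) → S: false only when antecedent=True and S=False.
Result: True

True


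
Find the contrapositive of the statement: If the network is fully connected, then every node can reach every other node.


Original: If the network is fully connected, then every node can reach every other node
Contrapositive: If ¬Q, then ¬P
Negate Q: not (every node can reach every other node)
Negate P: not (the network is fully connected)

If not (every node can reach every other node), then not (the network is fully connected).


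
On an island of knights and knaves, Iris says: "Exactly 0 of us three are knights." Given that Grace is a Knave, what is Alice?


Iris claims exactly 0 knights among Iris, Grace, Alice.
Given: Grace is a Knave.

Case 1: Iris is a Knight (tells truth)
  Then exactly 0 of the three are knights.
  Counting Iris, Grace: 1 knight(s) so far. Need -1 more → impossible.
Case 2: Iris is a Knave (lies)
  Then the count is NOT 0.
  If Alice = Knave, count = 0 = 0 → claim would be true, contradicts lie.
  If Alice = Knight, count = 1 ≠ 0 → lie confirmed ✓

Alice is a Knight.

Knight


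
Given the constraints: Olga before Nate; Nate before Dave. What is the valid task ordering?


Constraints: Olga before Nate; Nate before Dave
Method: repeatedly schedule the remaining task that has no remaining task required before it.
  Step 1: remaining {Olga, Nate, Dave}; every task except Olga still has a predecessor pending → schedule Olga.
  Step 2: remaining {Nate, Dave}; every task except Nate still has a predecessor pending → schedule Nate.
  Step 3: only Dave remains → schedule Dave.
Resulting order:

Olga → Nate → Dave


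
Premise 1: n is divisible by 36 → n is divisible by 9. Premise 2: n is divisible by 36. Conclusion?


Modus ponens: P → Q, P ⊢ Q
P: n is divisible by 36
Q: n is divisible by 9
We have P → Q and P is true.
By modus ponens, Q must be true.

n is divisible by 9


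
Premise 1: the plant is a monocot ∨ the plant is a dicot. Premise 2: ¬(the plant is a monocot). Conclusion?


Disjunctive syllogism: P ∨ Q, ¬P ⊢ Q
Disjunction: the plant is a monocot ∨ the plant is a dicot
We know it is not the case that the plant is a monocot.
By disjunctive syllogism, the other disjunct must be true.

The plant is a dicot


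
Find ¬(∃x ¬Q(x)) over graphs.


Original: ∃x ¬Q(x)
Rule: ¬∀→∃, ¬∃→∀, negate predicate.
Negation: ∀x Q(x)

∀x Q(x)


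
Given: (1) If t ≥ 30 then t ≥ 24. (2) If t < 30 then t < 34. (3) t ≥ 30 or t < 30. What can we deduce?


Constructive dilemma: (P → Q) ∧ (R → S), P ∨ R ⊢ Q ∨ S
Premise 1: t ≥ 30 → t ≥ 24
Premise 2: t < 30 → t < 34
Premise 3: t ≥ 30 ∨ t < 30
Case 1: Assuming t ≥ 30, then by Premise 1, t ≥ 24.
Case 2: Assuming t < 30, then by Premise 2, t < 34.
Since one of t ≥ 30 or t < 30 must hold, we get t ≥ 24 or t < 34.

t ≥ 24 or t < 34.


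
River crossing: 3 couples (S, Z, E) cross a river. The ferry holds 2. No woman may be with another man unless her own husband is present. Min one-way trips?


Label couples S, Z, E (H = husband, W = wife).
Counting alone: 6 people, the ferry carries 2 and someone must bring it back, so each round trip nets at most +1 on the far side until the last crossing → at least 9 trips. The jealousy constraint makes 9 impossible; the shortest valid schedule has 11:
1. WS+WZ →  (far: WS,WZ; near: HS,HZ,HE,WE)
2. WS ←       (far: WZ; near: HS,HZ,HE,WS,WE)
3. WS+WE →  (far: WS,WZ,WE; near: HS,HZ,HE)
4. WS ←       (far: WZ,WE; near: HS,HZ,HE,WS)
5. HZ+HE →  (far: HZ,WZ,HE,WE; near: HS,WS)
6. HZ+WZ ←  (far: HE,WE; near: HS,WS,HZ,WZ)
7. HS+HZ →  (far: HS,HZ,HE,WE; near: WS,WZ)
8. WE ←       (far: HS,HZ,HE; near: WS,WZ,WE)
9. WS+WZ →  (far: HS,WS,HZ,WZ,HE; near: WE)
10. HE ←      (far: HS,WS,HZ,WZ; near: HE,WE)
11. HE+WE → (far: all six; near: empty)
In every state each wife is either with her husband or with no other man.
Minimum trips = 11

11


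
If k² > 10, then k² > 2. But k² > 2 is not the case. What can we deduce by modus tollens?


Modus tollens: P → Q, ¬Q ⊢ ¬P
P: k² > 10
Q: k² > 2
We have P → Q and Q is false.
By modus tollens, P must be false.

It is not the case that k² > 10


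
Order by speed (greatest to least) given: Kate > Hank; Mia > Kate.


Constraints: Kate > Hank; Mia > Kate
Method: at each step, the next-highest is the one remaining person who never appears on the smaller side of a constraint between remaining people.
  Step 1: remaining {Mia, Kate, Hank}; on the smaller side: {Kate, Hank} → Mia is next (Mia > Kate).
  Step 2: remaining {Kate, Hank}; on the smaller side: {Hank} → Kate is next (Kate > Hank).
  Step 3: only Hank remains → lowest.
Final ranking (highest to lowest):

Mia > Kate > Hank


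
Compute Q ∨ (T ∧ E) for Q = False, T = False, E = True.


Q = False, T = False, E = True
Step 1: T ∧ E = False AND True = False
Step 2: Q ∨ False = False OR False = False
AND evaluated first (higher precedence); then OR applied.

False


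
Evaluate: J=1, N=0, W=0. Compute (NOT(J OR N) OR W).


J OR N = 1
NOT(1) = 0
0 OR 0 = 0

0


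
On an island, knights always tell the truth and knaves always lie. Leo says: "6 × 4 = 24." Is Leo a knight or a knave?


Statement: "6 × 4 = 24."
Actual: 6 × 4 = 24
Claimed: 24
Statement is TRUE → Leo tells the truth → Knight

Knight


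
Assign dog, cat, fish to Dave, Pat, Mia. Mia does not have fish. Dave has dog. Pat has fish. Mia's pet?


From clues:
  Dave → dog
  Pat → fish
By elimination, Mia gets the remaining.

cat


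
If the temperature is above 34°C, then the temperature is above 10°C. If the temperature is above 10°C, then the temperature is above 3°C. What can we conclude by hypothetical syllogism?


Hypothetical syllogism: P → Q, Q → R ⊢ P → R
Premise 1: the temperature is above 34°C → the temperature is above 10°C
Premise 2: the temperature is above 10°C → the temperature is above 3°C
Chain the implications: the middle term (the temperature is above 10°C) links the two.
Conclusion: If the temperature is above 34°C, then the temperature is above 3°C.

If the temperature is above 34°C, then the temperature is above 3°C.


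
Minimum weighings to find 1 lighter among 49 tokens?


Each weighing has 3 outcomes (left heavy / balance / right heavy), so k weighings distinguish at most 3^k cases; splitting into three near-equal groups achieves this.
Need 3^k ≥ 49: 3^3 = 27 < 49 ≤ 3^4 = 81
k = ⌈log₃(49)⌉ = 4

4


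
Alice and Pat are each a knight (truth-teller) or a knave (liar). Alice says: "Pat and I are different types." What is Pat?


Alice says: "Pat and I are different types."
Case 1: Alice is a Knight (truth-teller)
  Statement is true → they ARE different → Pat is a Knave
Case 2: Alice is a Knave (liar)
  Statement is false → they are NOT different → Pat is a Knave
In both cases, Pat is a Knave.

Knave


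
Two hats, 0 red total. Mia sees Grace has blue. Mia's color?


Total red = 0, Grace = blue
Red accounted for: 0
Remaining for Mia: 0
Mia's hat is blue.

blue


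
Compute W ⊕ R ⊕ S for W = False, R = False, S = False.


W = False, R = False, S = False
Step 1: W ⊕ R = False XOR False = False
Step 2: False ⊕ S = False XOR False = False
XOR is true when an odd number of operands are true.

False


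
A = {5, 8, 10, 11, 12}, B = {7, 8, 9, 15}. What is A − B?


A = {5, 8, 10, 11, 12}
B = {7, 8, 9, 15}
Operation: difference A − B
In A but not B: 5, 10, 11, 12

{5, 10, 11, 12}


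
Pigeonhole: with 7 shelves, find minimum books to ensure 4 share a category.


Pigeonhole: to guarantee k in one of n categories, need (k-1)×n + 1.
k = 4, n = 7
Minimum = (4-1) × 7 + 1 = 3 × 7 + 1

22


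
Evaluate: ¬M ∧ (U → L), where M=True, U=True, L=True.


M = True, U = True, L = True
Expression: ¬M ∧ (U → L)
Step 1: ¬M = NOT True = False
Step 2: U → L = True → True (false only if U=True, L=False) = True
Step 3: (False) ∧ (True) = False AND True = False

False


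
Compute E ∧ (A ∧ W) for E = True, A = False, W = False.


E = True, A = False, W = False
Step 1: A ∧ W = False AND False = False
Step 2: E ∧ False = True AND False = False
AND is true only when ALL operands are true.

False


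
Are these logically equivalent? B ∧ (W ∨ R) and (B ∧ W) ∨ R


Expression 1: B ∧ (W ∨ R)
Expression 2: (B ∧ W) ∨ R
Truth table (B W R | Expr1 Expr2):
  T T T |   T     T
  T T F |   T     T
  T F T |   T     T
  T F F |   F     F
  F T T |   F     T   ← differ
  F T F |   F     F
  F F T |   F     T   ← differ
  F F F |   F     F
Counterexample: B=F, W=T, R=T gives Expr1 = F but Expr2 = T, so the expressions are NOT logically equivalent.

No


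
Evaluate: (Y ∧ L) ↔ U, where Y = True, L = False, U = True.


Y = True, L = False, U = True
Step 1: Y ∧ L = True AND False = False
Step 2: (False) ↔ U: true when both sides have same truth value.
Result: False ↔ True = False

False


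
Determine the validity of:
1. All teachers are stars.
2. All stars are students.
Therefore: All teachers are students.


Premise 1: All teachers are stars.
Premise 2: All stars are students.
Conclusion: All teachers are students.
Barbara syllogism (AAA-1): All A are B, All B are C → All A are C.
Middle term (stars) distributed in premise 2.

Valid


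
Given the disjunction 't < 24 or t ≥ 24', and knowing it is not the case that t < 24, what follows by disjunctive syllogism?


Disjunctive syllogism: P ∨ Q, ¬P ⊢ Q
Disjunction: t < 24 ∨ t ≥ 24
We know it is not the case that t < 24.
By disjunctive syllogism, the other disjunct must be true.

t ≥ 24


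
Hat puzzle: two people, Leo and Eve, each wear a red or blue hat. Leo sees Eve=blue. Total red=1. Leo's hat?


Total red = 1, Eve = blue
Red accounted for: 0
Remaining for Leo: 1
Leo's hat is red.

red


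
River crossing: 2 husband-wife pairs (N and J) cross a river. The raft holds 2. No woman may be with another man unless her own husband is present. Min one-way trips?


Label couples N and J.
1. WN+WJ → (far: WN,WJ; near: HN,HJ)
2. WN ←   (far: WJ; near: HN,HJ,WN)
3. HN+HJ → (far: HN,HJ,WJ; near: WN)
4. HN ←   (far: HJ,WJ; near: HN,WN)  — HN returns, since WN is alone on near bank
5. HN+WN → (far: all four; near: empty)
Every state respects the constraint.
Minimum trips = 5

5


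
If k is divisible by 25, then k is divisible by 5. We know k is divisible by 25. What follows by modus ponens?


Modus ponens: P → Q, P ⊢ Q
P: k is divisible by 25
Q: k is divisible by 5
We have P → Q and P is true.
By modus ponens, Q must be true.

k is divisible by 5


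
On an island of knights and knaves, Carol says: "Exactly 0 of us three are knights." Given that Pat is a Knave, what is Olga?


Carol claims exactly 0 knights among Carol, Pat, Olga.
Given: Pat is a Knave.

Case 1: Carol is a Knight (tells truth)
  Then exactly 0 of the three are knights.
  Counting Carol, Pat: 1 knight(s) so far. Need -1 more → impossible.
Case 2: Carol is a Knave (lies)
  Then the count is NOT 0.
  If Olga = Knave, count = 0 = 0 → claim would be true, contradicts lie.
  If Olga = Knight, count = 1 ≠ 0 → lie confirmed ✓

Olga is a Knight.

Knight


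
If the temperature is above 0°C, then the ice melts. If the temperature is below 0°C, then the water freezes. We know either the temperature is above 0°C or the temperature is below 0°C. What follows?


Constructive dilemma: (P → Q) ∧ (R → S), P ∨ R ⊢ Q ∨ S
Premise 1: the temperature is above 0°C → the ice melts
Premise 2: the temperature is below 0°C → the water freezes
Premise 3: the temperature is above 0°C ∨ the temperature is below 0°C
Case 1: Assuming the temperature is above 0°C, then by Premise 1, the ice melts.
Case 2: Assuming the temperature is below 0°C, then by Premise 2, the water freezes.
Since one of the temperature is above 0°C or the temperature is below 0°C must hold, we get the ice melts or the water freezes.

The ice melts or the water freezes.


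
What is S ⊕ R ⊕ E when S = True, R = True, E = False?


S = True, R = True, E = False
Step 1: S ⊕ R = True XOR True = False
Step 2: False ⊕ E = False XOR False = False
XOR is true when an odd number of operands are true.

False


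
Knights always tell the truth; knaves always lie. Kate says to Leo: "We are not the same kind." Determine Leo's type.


Kate says: "We are not the same kind."
Case 1: Kate is a Knight (truth-teller)
  Statement is true → they ARE different → Leo is a Knave
Case 2: Kate is a Knave (liar)
  Statement is false → they are NOT different → Leo is a Knave
In both cases, Leo is a Knave.

Knave


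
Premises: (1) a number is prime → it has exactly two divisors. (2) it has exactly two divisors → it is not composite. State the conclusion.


Hypothetical syllogism: P → Q, Q → R ⊢ P → R
Premise 1: a number is prime → it has exactly two divisors
Premise 2: it has exactly two divisors → it is not composite
Chain the implications: the middle term (it has exactly two divisors) links the two.
Conclusion: If a number is prime, then it is not composite.

If a number is prime, then it is not composite.


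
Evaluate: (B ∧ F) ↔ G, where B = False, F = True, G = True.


B = False, F = True, G = True
Step 1: B ∧ F = False AND True = False
Step 2: (False) ↔ G: true when both sides have same truth value.
Result: False ↔ True = False

False


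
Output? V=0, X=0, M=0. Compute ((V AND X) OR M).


V AND X = 0&0 = 0
0 OR 0 = 0

0


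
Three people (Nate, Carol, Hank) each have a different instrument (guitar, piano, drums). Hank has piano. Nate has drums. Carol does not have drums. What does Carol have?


From clues:
  Hank → piano
  Nate → drums
By elimination, Carol gets the remaining.

guitar


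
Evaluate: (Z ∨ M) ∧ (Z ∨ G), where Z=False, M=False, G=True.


Z = False, M = False, G = True
Expression: (Z ∨ M) ∧ (Z ∨ G)
Step 1: Z ∨ M = False OR False = False
Step 2: Z ∨ G = False OR True = True
Step 3: (False) ∧ (True) = False AND True = False

False


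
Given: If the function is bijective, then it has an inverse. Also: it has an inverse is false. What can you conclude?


Modus tollens: P → Q, ¬Q ⊢ ¬P
P: the function is bijective
Q: it has an inverse
We have P → Q and Q is false.
By modus tollens, P must be false.

It is not the case that the function is bijective


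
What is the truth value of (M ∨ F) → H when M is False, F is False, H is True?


M = False, F = False, H = True
Step 1: M ∨ F = False OR False = False
Step 2: (False) → H: false only when antecedent=True and H=False.
Result: True

True


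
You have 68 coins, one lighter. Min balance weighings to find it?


Each weighing has 3 outcomes (left heavy / balance / right heavy), so k weighings distinguish at most 3^k cases; splitting into three near-equal groups achieves this.
Need 3^k ≥ 68: 3^3 = 27 < 68 ≤ 3^4 = 81
k = ⌈log₃(68)⌉ = 4

4


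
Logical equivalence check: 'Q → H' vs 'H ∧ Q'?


Expression 1: Q → H
Expression 2: H ∧ Q
Truth table (Q H | Expr1 Expr2):
  T T |   T     T
  T F |   F     F
  F T |   T     F   ← differ
  F F |   T     F   ← differ
Counterexample: Q=F, H=T gives Expr1 = T but Expr2 = F, so the expressions are NOT logically equivalent.

No


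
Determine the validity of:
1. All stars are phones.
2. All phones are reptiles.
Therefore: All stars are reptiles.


Premise 1: All stars are phones.
Premise 2: All phones are reptiles.
Conclusion: All stars are reptiles.
Barbara syllogism (AAA-1): All A are B, All B are C → All A are C.
Middle term (phones) distributed in premise 2.

Valid


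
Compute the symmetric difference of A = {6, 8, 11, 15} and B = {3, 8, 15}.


A = {6, 8, 11, 15}
B = {3, 8, 15}
Operation: symmetric difference
In A only: [6, 11], in B only: [3]

{3, 6, 11}


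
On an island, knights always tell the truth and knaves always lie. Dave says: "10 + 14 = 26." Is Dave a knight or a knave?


Statement: "10 + 14 = 26."
Actual: 10 + 14 = 24
Claimed: 26
Statement is FALSE → Dave lies → Knave

Knave


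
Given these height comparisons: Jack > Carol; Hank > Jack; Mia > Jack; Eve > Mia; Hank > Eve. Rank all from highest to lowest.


Constraints: Jack > Carol; Hank > Jack; Mia > Jack; Eve > Mia; Hank > Eve
Method: at each step, the next-highest is the one remaining person who never appears on the smaller side of a constraint between remaining people.
  Step 1: remaining {Mia, Carol, Jack, Hank, Eve}; on the smaller side: {Mia, Carol, Jack, Eve} → Hank is next (Hank > Jack; Hank > Eve).
  Step 2: remaining {Mia, Carol, Jack, Eve}; on the smaller side: {Mia, Carol, Jack} → Eve is next (Eve > Mia).
  Step 3: remaining {Mia, Carol, Jack}; on the smaller side: {Carol, Jack} → Mia is next (Mia > Jack).
  Step 4: remaining {Carol, Jack}; on the smaller side: {Carol} → Jack is next (Jack > Carol).
  Step 5: only Carol remains → lowest.
Final ranking (highest to lowest):

Hank > Eve > Mia > Jack > Carol


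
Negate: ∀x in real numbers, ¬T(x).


Original: ∀x ¬T(x)
Rule: ¬∀→∃, ¬∃→∀, negate predicate.
Negation: ∃x T(x)

∃x T(x)


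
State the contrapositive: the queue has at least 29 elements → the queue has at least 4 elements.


Original: If the queue has at least 29 elements, then the queue has at least 4 elements
Contrapositive: If ¬Q, then ¬P
Negate Q: not (the queue has at least 4 elements)
Negate P: not (the queue has at least 29 elements)

If not (the queue has at least 4 elements), then not (the queue has at least 29 elements).


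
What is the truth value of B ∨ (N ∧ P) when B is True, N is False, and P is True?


B = True, N = False, P = True
Step 1: N ∧ P = False AND True = False
Step 2: B ∨ False = True OR False = True
AND evaluated first (higher precedence); then OR applied.

True


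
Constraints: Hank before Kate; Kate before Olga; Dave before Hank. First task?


Constraints: Hank before Kate; Kate before Olga; Dave before Hank
The first task can have nothing scheduled before it, so it must never appear on the right of a 'before'.
Tasks appearing after some 'before': Kate, Olga, Hank.
The only task not in that list is Dave → it is first.

Dave


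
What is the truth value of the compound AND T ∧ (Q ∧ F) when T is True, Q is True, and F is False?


T = True, Q = True, F = False
Step 1: Q ∧ F = True AND False = False
Step 2: T ∧ False = True AND False = False
AND is true only when ALL operands are true.

False


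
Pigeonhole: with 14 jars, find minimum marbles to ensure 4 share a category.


Pigeonhole: to guarantee k in one of n categories, need (k-1)×n + 1.
k = 4, n = 14
Minimum = (4-1) × 14 + 1 = 3 × 14 + 1

43


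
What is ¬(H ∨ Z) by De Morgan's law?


De Morgan's law: ¬(P ∨ Q) ≡ ¬P ∧ ¬Q
¬(H ∨ Z) = ¬H ∧ ¬Z

¬H ∧ ¬Z


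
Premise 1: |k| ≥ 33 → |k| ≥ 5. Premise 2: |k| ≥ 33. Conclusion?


Modus ponens: P → Q, P ⊢ Q
P: |k| ≥ 33
Q: |k| ≥ 5
We have P → Q and P is true.
By modus ponens, Q must be true.

|k| ≥ 5


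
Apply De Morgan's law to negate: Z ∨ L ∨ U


De Morgan's law: ¬(P ∨ Q ∨ R) ≡ ¬P ∧ ¬Q ∧ ¬R
¬(Z ∨ L ∨ U) = ¬Z ∧ ¬L ∧ ¬U

¬Z ∧ ¬L ∧ ¬U


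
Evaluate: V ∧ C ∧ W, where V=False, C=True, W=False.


V = False, C = True, W = False
Expression: V ∧ C ∧ W
Step 1: V ∧ C = False AND True = False
Step 2: (False) ∧ W = False AND False = False

False


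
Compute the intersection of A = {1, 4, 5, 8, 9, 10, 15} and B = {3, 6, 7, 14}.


A = {1, 4, 5, 8, 9, 10, 15}
B = {3, 6, 7, 14}
Operation: intersection
Elements in both: none

∅


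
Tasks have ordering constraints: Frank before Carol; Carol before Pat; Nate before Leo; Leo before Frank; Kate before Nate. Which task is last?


Constraints: Frank before Carol; Carol before Pat; Nate before Leo; Leo before Frank; Kate before Nate
The last task can have nothing scheduled after it, so it must never appear on the left of a 'before'.
Tasks appearing before some other task: Frank, Carol, Nate, Leo, Kate.
The only task not in that list is Pat → it is last.

Pat


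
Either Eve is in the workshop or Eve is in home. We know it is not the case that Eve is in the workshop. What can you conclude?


Disjunctive syllogism: P ∨ Q, ¬P ⊢ Q
Disjunction: Eve is in the workshop ∨ Eve is in home
We know it is not the case that Eve is in the workshop.
By disjunctive syllogism, the other disjunct must be true.

Eve is in home


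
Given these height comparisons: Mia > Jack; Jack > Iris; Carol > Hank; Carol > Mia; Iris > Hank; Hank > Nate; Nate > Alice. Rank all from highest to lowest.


Constraints: Mia > Jack; Jack > Iris; Carol > Hank; Carol > Mia; Iris > Hank; Hank > Nate; Nate > Alice
Method: at each step, the next-highest is the one remaining person who never appears on the smaller side of a constraint between remaining people.
  Step 1: remaining {Hank, Alice, Mia, Jack, Carol, Nate, Iris}; on the smaller side: {Hank, Alice, Mia, Jack, Nate, Iris} → Carol is next (Carol > Hank; Carol > Mia).
  Step 2: remaining {Hank, Alice, Mia, Jack, Nate, Iris}; on the smaller side: {Hank, Alice, Jack, Nate, Iris} → Mia is next (Mia > Jack).
  Step 3: remaining {Hank, Alice, Jack, Nate, Iris}; on the smaller side: {Hank, Alice, Nate, Iris} → Jack is next (Jack > Iris).
  Step 4: remaining {Hank, Alice, Nate, Iris}; on the smaller side: {Hank, Alice, Nate} → Iris is next (Iris > Hank).
  Step 5: remaining {Hank, Alice, Nate}; on the smaller side: {Alice, Nate} → Hank is next (Hank > Nate).
  Step 6: remaining {Alice, Nate}; on the smaller side: {Alice} → Nate is next (Nate > Alice).
  Step 7: only Alice remains → lowest.
Final ranking (highest to lowest):

Carol > Mia > Jack > Iris > Hank > Nate > Alice
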